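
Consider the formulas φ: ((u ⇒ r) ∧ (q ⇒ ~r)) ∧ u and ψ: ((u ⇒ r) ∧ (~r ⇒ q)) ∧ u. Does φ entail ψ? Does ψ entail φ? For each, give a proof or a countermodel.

The forward direction holds; the converse fails.

(⟹) Assume the antecedent. If q is true, the antecedent cannot hold. If q is false, the antecedent forces (q = F, r = T, u = T), and ((u ⇒ r) ∧ (~r ⇒ q)) ∧ u holds there. Either way ((u ⇒ r) ∧ (~r ⇒ q)) ∧ u holds.

(⟸) This fails. Under q = T, r = T, u = T, the left side is false but the right side is true.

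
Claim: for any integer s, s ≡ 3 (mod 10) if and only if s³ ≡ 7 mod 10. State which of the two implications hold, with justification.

(→) Suppose s ≡ 3 (mod 10). Write s = 10j + 3. Then (10j + 3)³ = 1000j³ + 900j² + 270j + 27 = 10(100j³ + 90j² + 27j + 2) + 7, so s³ ≡ 7 (mod 10).

(←) Conversely, suppose s³ ≡ 7 (mod 10). The only residue r in {0, …, 9} with r³ ≡ 7 (mod 10) is r = 3, so s ≡ 3 (mod 10).

The biconditional holds.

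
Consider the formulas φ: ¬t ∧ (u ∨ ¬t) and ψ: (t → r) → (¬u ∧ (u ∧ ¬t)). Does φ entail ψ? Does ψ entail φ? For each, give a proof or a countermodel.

(→) This fails. Under r = F, u = F, t = F, the left side is true but the right side is false.

(←) This fails. Under r = F, u = F, t = T, the left side is false but the right side is true.

(⇒) fails and (⇐) fails.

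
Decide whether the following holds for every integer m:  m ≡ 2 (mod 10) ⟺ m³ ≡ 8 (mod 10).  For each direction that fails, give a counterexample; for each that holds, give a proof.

Both directions hold.

[⇒] Suppose m ≡ 2 (mod 10). Write m = 10j + 2. Then (10j + 2)³ = 1000j³ + 600j² + 120j + 8 = 10(100j³ + 60j² + 12j) + 8, so m³ ≡ 8 (mod 10).

[⇐] Conversely, suppose m³ ≡ 8 (mod 10). The only residue r in {0, …, 9} with r³ ≡ 8 (mod 10) is r = 2, so m ≡ 2 (mod 10).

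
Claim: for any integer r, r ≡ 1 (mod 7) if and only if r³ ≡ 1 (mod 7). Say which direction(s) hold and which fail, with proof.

(→) Suppose r ≡ 1 (mod 7). Write r = 7j + 1. Then (7j + 1)³ = 343j³ + 147j² + 21j + 1 = 7(49j³ + 21j² + 3j) + 1, so r³ ≡ 1 (mod 7).

(←) This fails: take r = 2. Then 2³ = 8 ≡ 1 (mod 7), yet 2 ≡ 2 (mod 7), not 1.

Only the forward implication holds.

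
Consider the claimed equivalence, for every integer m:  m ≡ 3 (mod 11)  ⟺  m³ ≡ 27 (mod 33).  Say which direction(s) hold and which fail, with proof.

Only the converse holds.

Converse. The residues r modulo 33 with r³ ≡ 27 (mod 33) are exactly {3}, and each is ≡ 3 (mod 11).

Forward direction. This fails: take m = 14. Then 14 ≡ 3 (mod 11), but 14³ = 2744 ≡ 5 (mod 33), not 27.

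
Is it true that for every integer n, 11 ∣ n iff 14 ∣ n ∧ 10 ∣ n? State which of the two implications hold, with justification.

[⇒] This fails: take n = 11. Certainly 11 ∣ 11, but 14 ∤ 11.

[⇐] This fails: take n = 70. Both 14 ∣ 70 and 10 ∣ 70, yet 70 is not a multiple of 11 (since 70 = 6·11 + 4), so 11 ∤ 70.

Neither direction holds.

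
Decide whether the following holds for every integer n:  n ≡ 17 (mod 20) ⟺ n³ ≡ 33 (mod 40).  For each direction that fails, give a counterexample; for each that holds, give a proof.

(⇒) This fails: take n = 37. Then 37 ≡ 17 (mod 20), but 37³ = 50653 ≡ 13 (mod 40), not 33.

(⇐) Conversely, the residues r modulo 40 with r³ ≡ 33 (mod 40) are exactly {17}, and each is ≡ 17 (mod 20).

(⇒) fails; (⇐) holds.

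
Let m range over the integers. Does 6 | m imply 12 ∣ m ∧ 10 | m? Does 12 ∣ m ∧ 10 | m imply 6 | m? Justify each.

The forward direction fails; the converse holds.

Forward direction. This fails: take m = 6. Certainly 6 ∣ 6, but 12 ∤ 6.

Converse. Suppose 12 ∣ m and 10 ∣ m. Any common multiple of 12 and 10 is a multiple of their lcm; here lcm(12, 10) = 12·10/gcd(12, 10) = 120/2 = 60, so 60 ∣ m. Since 6 ∣ 60, it follows that 6 ∣ m.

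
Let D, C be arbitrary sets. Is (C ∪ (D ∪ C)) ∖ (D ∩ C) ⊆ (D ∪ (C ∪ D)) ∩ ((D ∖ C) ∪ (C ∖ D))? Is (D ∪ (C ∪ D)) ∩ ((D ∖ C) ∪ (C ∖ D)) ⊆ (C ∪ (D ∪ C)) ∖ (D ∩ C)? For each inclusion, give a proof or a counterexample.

(⟹) Let x ∈ (C ∪ (D ∪ C)) ∖ (D ∩ C). Then either x ∈ D and x ∉ C; or x ∈ C and x ∉ D. In each case x ∈ (D ∪ (C ∪ D)) ∩ ((D ∖ C) ∪ (C ∖ D)), so (C ∪ (D ∪ C)) ∖ (D ∩ C) ⊆ (D ∪ (C ∪ D)) ∩ ((D ∖ C) ∪ (C ∖ D)).

(⟸) Let x ∈ (D ∪ (C ∪ D)) ∩ ((D ∖ C) ∪ (C ∖ D)). Then either x ∈ D and x ∉ C; or x ∈ C and x ∉ D. In each case x ∈ (C ∪ (D ∪ C)) ∖ (D ∩ C), so (D ∪ (C ∪ D)) ∩ ((D ∖ C) ∪ (C ∖ D)) ⊆ (C ∪ (D ∪ C)) ∖ (D ∩ C).

Both inclusions hold; the sets are equal.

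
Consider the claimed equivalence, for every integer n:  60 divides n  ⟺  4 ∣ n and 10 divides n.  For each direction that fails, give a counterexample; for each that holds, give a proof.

[⇒] If 60 ∣ n, write n = 60q. Since 60 = 15·4, n = 4·(15q), so 4 ∣ n; and since 60 = 6·10, n = 10·(6q), so 10 ∣ n.

[⇐] This fails: take n = 20. Both 4 ∣ 20 and 10 ∣ 20, yet 20 is not a multiple of 60 (since 20 = 0·60 + 20), so 60 ∤ 20.

Only the forward direction holds.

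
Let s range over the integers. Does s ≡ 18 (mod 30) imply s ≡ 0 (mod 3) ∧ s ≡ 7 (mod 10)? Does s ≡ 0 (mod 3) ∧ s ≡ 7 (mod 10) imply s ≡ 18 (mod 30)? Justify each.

Neither direction holds.

(→) This fails: s = 18 gives 18 ≡ 18 (mod 30) but 18 ≡ 8 (mod 10), so the conjunction on the right does not hold.

(←) This fails: s = 27 satisfies both congruences on the right (27 ≡ 0 mod 3 and 27 ≡ 7 mod 10) yet 27 ≡ 27 (mod 30), not 18.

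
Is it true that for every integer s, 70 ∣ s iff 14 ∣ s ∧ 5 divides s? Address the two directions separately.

(⟹) If 70 ∣ s, write s = 70q. Since 70 = 5·14, s = 14·(5q), so 14 ∣ s; and since 70 = 14·5, s = 5·(14q), so 5 ∣ s.

(⟸) Suppose 14 ∣ s and 5 ∣ s. Any common multiple of 14 and 5 is a multiple of their lcm; here gcd(14, 5) = 1, so lcm(14, 5) = 14·5 = 70, so 70 ∣ s.

Both implications hold.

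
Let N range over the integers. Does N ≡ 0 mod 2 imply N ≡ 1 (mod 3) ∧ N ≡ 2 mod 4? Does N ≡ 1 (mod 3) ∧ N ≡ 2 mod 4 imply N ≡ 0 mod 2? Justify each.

Forward direction. This fails: N = 0 gives 0 ≡ 0 (mod 2) but 0 ≡ 0 (mod 3), so the conjunction on the right does not hold.

Converse. If N ≡ 1 (mod 3) and N ≡ 2 (mod 4), then by the Chinese remainder theorem N ≡ 10 (mod 12). Since 10 ≡ 0 (mod 2) and 2 ∣ 12, we get N ≡ 0 (mod 2).

Only the converse holds.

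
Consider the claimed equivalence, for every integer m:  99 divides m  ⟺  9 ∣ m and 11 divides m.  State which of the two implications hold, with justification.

(⟹) If 99 ∣ m, write m = 99q. Since 99 = 11·9, m = 9·(11q), so 9 ∣ m; and since 99 = 9·11, m = 11·(9q), so 11 ∣ m.

(⟸) Suppose 9 ∣ m and 11 ∣ m. Any common multiple of 9 and 11 is a multiple of their lcm; here gcd(9, 11) = 1, so lcm(9, 11) = 9·11 = 99, so 99 ∣ m.

Equivalent; both directions hold.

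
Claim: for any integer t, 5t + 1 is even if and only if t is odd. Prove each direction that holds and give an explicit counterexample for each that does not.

Both directions hold; the statement is true.

(←) Suppose t is odd; write t = 2j + 1. Then 5t + 1 = 5·(2j + 1) + 1 = 2·5j + 6, which is even.

(→) Suppose 5t + 1 is even. Since 5 is odd, 5t and t have the same parity, so 5t + 1 ≡ t + 1 (mod 2). As 1 is odd, 5t + 1 is even exactly when t is odd. Thus t is odd.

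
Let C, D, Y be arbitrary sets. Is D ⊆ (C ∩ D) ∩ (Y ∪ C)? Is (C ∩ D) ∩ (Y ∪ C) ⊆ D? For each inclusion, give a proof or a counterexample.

Forward inclusion. This inclusion fails. Take C = ∅, D = {1}, Y = ∅; then 1 ∈ D but 1 ∉ (C ∩ D) ∩ (Y ∪ C).

Reverse inclusion. Let x ∈ (C ∩ D) ∩ (Y ∪ C). Then either x ∈ C ∩ D and x ∉ Y; or x ∈ C ∩ D ∩ Y. In each case x ∈ D, so (C ∩ D) ∩ (Y ∪ C) ⊆ D.

(⊆) fails; (⊇) holds.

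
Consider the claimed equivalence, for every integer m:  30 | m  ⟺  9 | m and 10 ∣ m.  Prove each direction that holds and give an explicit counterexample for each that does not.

[⇒] This fails: take m = 30. Certainly 30 ∣ 30, but 9 ∤ 30.

[⇐] Suppose 9 ∣ m and 10 ∣ m. Any common multiple of 9 and 10 is a multiple of their lcm; here gcd(9, 10) = 1, so lcm(9, 10) = 9·10 = 90, so 90 ∣ m. Since 30 ∣ 90, it follows that 30 ∣ m.

Not equivalent: only (⇐) holds.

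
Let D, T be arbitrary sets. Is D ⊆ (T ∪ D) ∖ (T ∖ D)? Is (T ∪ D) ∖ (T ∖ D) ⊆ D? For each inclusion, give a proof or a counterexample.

Both inclusions hold.

(⊆) Let x ∈ D. Then either x ∈ D and x ∉ T; or x ∈ D ∩ T. In each case x ∈ (T ∪ D) ∖ (T ∖ D), so D ⊆ (T ∪ D) ∖ (T ∖ D).

(⊇) Let x ∈ (T ∪ D) ∖ (T ∖ D). Then either x ∈ D and x ∉ T; or x ∈ D ∩ T. In each case x ∈ D, so (T ∪ D) ∖ (T ∖ D) ⊆ D.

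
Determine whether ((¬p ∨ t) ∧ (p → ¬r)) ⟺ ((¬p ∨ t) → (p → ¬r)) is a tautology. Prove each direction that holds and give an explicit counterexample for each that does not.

Not equivalent: only (⇒) holds.

[⇒] Assume the antecedent. If p is true, the antecedent forces (p = T, r = F, t = T), and (¬p ∨ t) → (p → ¬r) holds there. If p is false, (¬p ∨ t) → (p → ¬r) reduces to true regardless of the other variables. Either way (¬p ∨ t) → (p → ¬r) holds.

[⇐] This fails. Under p = T, r = F, t = F, the left side is false but the right side is true.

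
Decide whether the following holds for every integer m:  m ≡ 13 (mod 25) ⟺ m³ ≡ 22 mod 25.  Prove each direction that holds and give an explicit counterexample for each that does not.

(⇒) Suppose m ≡ 13 (mod 25). Write m = 25j + 13. Then (25j + 13)³ = 15625j³ + 24375j² + 12675j + 2197 = 25(625j³ + 975j² + 507j + 87) + 22, so m³ ≡ 22 (mod 25).

(⇐) Conversely, suppose m³ ≡ 22 (mod 25). The only residue r in {0, …, 24} with r³ ≡ 22 (mod 25) is r = 13, so m ≡ 13 (mod 25).

Both implications hold.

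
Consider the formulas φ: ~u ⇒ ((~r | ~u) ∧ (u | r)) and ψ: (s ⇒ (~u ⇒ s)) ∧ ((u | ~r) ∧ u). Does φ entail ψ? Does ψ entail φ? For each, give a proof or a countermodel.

[⇒] This fails. Under r = T, s = F, u = F, the left side is true but the right side is false.

[⇐] Assume the antecedent. If r is true, ~u ⇒ ((~r | ~u) ∧ (u | r)) reduces to true regardless of the other variables. If r is false, the antecedent forces (r = F, s = F, u = T) or (r = F, s = T, u = T), and ~u ⇒ ((~r | ~u) ∧ (u | r)) holds there. Either way ~u ⇒ ((~r | ~u) ∧ (u | r)) holds.

The forward direction fails; the converse holds.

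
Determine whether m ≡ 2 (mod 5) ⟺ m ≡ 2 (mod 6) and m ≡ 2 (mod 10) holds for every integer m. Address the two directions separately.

The forward direction fails; the converse holds.

(⇒) This fails: m = 7 gives 7 ≡ 2 (mod 5) but 7 ≡ 1 (mod 6), so the conjunction on the right does not hold.

(⇐) Conversely, if m ≡ 2 (mod 6) and m ≡ 2 (mod 10), then by the Chinese remainder theorem m ≡ 2 (mod 30). Since 2 ≡ 2 (mod 5) and 5 ∣ 30, we get m ≡ 2 (mod 5).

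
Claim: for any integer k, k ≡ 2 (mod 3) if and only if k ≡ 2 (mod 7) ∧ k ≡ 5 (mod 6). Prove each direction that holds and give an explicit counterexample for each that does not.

Not equivalent: only (⇐) holds.

(⇒) This fails: k = 32 gives 32 ≡ 2 (mod 3) but 32 ≡ 4 (mod 7), so the conjunction on the right does not hold.

(⇐) Conversely, if k ≡ 2 (mod 7) and k ≡ 5 (mod 6), then by the Chinese remainder theorem k ≡ 23 (mod 42). Since 23 ≡ 2 (mod 3) and 3 ∣ 42, we get k ≡ 2 (mod 3).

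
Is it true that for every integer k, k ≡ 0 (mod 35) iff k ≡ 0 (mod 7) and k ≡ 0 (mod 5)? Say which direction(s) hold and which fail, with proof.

(⟹) Suppose k ≡ 0 (mod 35); write k = 35j + 0. Since 7 ∣ 35, reducing mod 7 gives k ≡ 0 (mod 7); since 5 ∣ 35, reducing mod 5 gives k ≡ 0 (mod 5).

(⟸) Conversely, if k ≡ 0 (mod 7) and k ≡ 0 (mod 5), then by the Chinese remainder theorem k ≡ 0 (mod 35). This is exactly k ≡ 0 (mod 35).

Both directions hold; the statement is true.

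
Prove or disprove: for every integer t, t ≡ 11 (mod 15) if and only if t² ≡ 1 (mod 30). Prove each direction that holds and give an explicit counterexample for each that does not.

(⇒) fails and (⇐) fails.

(⇒) This fails: take t = 26. Then 26 ≡ 11 (mod 15), but 26² = 676 ≡ 16 (mod 30), not 1.

(⇐) This fails: take t = 1. Then 1² = 1 ≡ 1 (mod 30), yet 1 ≡ 1 (mod 15), not 11.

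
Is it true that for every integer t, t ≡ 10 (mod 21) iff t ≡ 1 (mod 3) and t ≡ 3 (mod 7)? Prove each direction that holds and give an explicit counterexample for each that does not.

(⟹) Suppose t ≡ 10 (mod 21); write t = 21j + 10. Since 3 ∣ 21, reducing mod 3 gives t ≡ 10 ≡ 1 (mod 3); since 7 ∣ 21, reducing mod 7 gives t ≡ 10 ≡ 3 (mod 7).

(⟸) Conversely, if t ≡ 1 (mod 3) and t ≡ 3 (mod 7), then by the Chinese remainder theorem t ≡ 10 (mod 21). This is exactly t ≡ 10 (mod 21).

Both directions hold; the statement is true.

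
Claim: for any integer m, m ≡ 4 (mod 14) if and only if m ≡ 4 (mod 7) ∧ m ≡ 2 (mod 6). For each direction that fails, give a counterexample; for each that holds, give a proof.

(⇐) If m ≡ 4 (mod 7) and m ≡ 2 (mod 6), then by the Chinese remainder theorem m ≡ 32 (mod 42). Since 32 ≡ 4 (mod 14) and 14 ∣ 42, we get m ≡ 4 (mod 14).

(⇒) This fails: m = 18 gives 18 ≡ 4 (mod 14) but 18 ≡ 0 (mod 6), so the conjunction on the right does not hold.

The forward direction fails; the converse holds.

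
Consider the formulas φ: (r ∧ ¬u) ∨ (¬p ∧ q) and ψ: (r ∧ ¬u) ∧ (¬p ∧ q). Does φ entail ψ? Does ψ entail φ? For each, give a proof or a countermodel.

Only the reverse direction holds.

(→) This fails. Under u = F, q = T, p = F, r = F, the left side is true but the right side is false.

(←) Assume the antecedent. If u is true, the antecedent cannot hold. If u is false, the antecedent forces (u = F, q = T, p = F, r = T), and (r ∧ ¬u) ∨ (¬p ∧ q) holds there. Either way (r ∧ ¬u) ∨ (¬p ∧ q) holds.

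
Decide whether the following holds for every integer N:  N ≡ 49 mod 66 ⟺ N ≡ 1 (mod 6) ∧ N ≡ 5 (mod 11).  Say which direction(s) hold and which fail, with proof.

(⇒) Suppose N ≡ 49 (mod 66); write N = 66j + 49. Since 6 ∣ 66, reducing mod 6 gives N ≡ 49 ≡ 1 (mod 6); since 11 ∣ 66, reducing mod 11 gives N ≡ 49 ≡ 5 (mod 11).

(⇐) Conversely, if N ≡ 1 (mod 6) and N ≡ 5 (mod 11), then by the Chinese remainder theorem N ≡ 49 (mod 66). This is exactly N ≡ 49 (mod 66).

Both implications hold.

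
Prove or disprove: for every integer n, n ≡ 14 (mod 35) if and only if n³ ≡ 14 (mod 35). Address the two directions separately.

The biconditional holds.

Forward direction. Suppose n ≡ 14 (mod 35). Write n = 35j + 14. Then (35j + 14)³ = 42875j³ + 51450j² + 20580j + 2744 = 35(1225j³ + 1470j² + 588j + 78) + 14, so n³ ≡ 14 (mod 35).

Converse. Suppose n³ ≡ 14 (mod 35). The only residue r in {0, …, 34} with r³ ≡ 14 (mod 35) is r = 14, so n ≡ 14 (mod 35).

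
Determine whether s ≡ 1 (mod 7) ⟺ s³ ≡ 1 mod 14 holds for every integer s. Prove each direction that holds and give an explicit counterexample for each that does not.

Forward direction. This fails: take s = 8. Then 8 ≡ 1 (mod 7), but 8³ = 512 ≡ 8 (mod 14), not 1.

Converse. This fails: take s = 9. Then 9³ = 729 ≡ 1 (mod 14), yet 9 ≡ 2 (mod 7), not 1.

Both directions fail.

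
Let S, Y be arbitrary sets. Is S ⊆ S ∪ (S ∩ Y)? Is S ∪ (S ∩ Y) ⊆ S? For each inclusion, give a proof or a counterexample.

Forward inclusion. Let x ∈ S. Then either x ∈ S and x ∉ Y; or x ∈ S ∩ Y. In each case x ∈ S ∪ (S ∩ Y), so S ⊆ S ∪ (S ∩ Y).

Reverse inclusion. Let x ∈ S ∪ (S ∩ Y). Then either x ∈ S and x ∉ Y; or x ∈ S ∩ Y. In each case x ∈ S, so S ∪ (S ∩ Y) ⊆ S.

Both inclusions hold; the sets are equal.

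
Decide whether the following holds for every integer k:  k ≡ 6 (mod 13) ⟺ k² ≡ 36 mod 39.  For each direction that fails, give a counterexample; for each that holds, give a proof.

Both directions fail.

Forward direction. This fails: take k = 19. Then 19 ≡ 6 (mod 13), but 19² = 361 ≡ 10 (mod 39), not 36.

Converse. This fails: take k = 33. Then 33² = 1089 ≡ 36 (mod 39), yet 33 ≡ 7 (mod 13), not 6.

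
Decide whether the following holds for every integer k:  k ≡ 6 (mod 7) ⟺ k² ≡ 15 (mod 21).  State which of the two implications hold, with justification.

(⇒) fails and (⇐) fails.

(⟹) This fails: take k = 13. Then 13 ≡ 6 (mod 7), but 13² = 169 ≡ 1 (mod 21), not 15.

(⟸) This fails: take k = 15. Then 15² = 225 ≡ 15 (mod 21), yet 15 ≡ 1 (mod 7), not 6.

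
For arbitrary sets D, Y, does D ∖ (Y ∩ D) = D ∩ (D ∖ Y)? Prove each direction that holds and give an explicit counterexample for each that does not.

Both inclusions hold.

Forward inclusion. Let x ∈ D ∖ (Y ∩ D). Then x ∈ D and x ∉ Y, from which x ∈ D ∩ (D ∖ Y).

Reverse inclusion. Let x ∈ D ∩ (D ∖ Y). Then x ∈ D and x ∉ Y, from which x ∈ D ∖ (Y ∩ D).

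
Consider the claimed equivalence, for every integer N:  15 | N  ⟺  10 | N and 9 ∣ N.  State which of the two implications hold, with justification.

[⇒] This fails: take N = 15. Certainly 15 ∣ 15, but 10 ∤ 15.

[⇐] Suppose 10 ∣ N and 9 ∣ N. Any common multiple of 10 and 9 is a multiple of their lcm; here gcd(10, 9) = 1, so lcm(10, 9) = 10·9 = 90, so 90 ∣ N. Since 15 ∣ 90, it follows that 15 ∣ N.

The forward direction fails; the converse holds.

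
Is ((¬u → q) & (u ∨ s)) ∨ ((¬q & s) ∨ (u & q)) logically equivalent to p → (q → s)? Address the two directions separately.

Neither direction holds.

Forward direction. This fails. Under p = T, s = F, q = T, u = T, the left side is true but the right side is false.

Converse. This fails. Under p = F, s = F, q = F, u = F, the left side is false but the right side is true.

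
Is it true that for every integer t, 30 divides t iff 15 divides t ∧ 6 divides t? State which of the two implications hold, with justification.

Both directions hold; the statement is true.

[⇒] If 30 ∣ t, write t = 30q. Since 30 = 2·15, t = 15·(2q), so 15 ∣ t; and since 30 = 5·6, t = 6·(5q), so 6 ∣ t.

[⇐] Suppose 15 ∣ t and 6 ∣ t. Any common multiple of 15 and 6 is a multiple of their lcm; here lcm(15, 6) = 15·6/gcd(15, 6) = 90/3 = 30, so 30 ∣ t.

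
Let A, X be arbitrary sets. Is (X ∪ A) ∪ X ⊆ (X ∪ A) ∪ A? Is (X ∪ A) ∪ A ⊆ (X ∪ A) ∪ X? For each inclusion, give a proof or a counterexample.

(⟹) Let x ∈ (X ∪ A) ∪ X. Then either x ∈ A and x ∉ X; or x ∈ X and x ∉ A; or x ∈ A ∩ X. In each case x ∈ (X ∪ A) ∪ A, so (X ∪ A) ∪ X ⊆ (X ∪ A) ∪ A.

(⟸) Let x ∈ (X ∪ A) ∪ A. Then either x ∈ A and x ∉ X; or x ∈ X and x ∉ A; or x ∈ A ∩ X. In each case x ∈ (X ∪ A) ∪ X, so (X ∪ A) ∪ A ⊆ (X ∪ A) ∪ X.

Both inclusions hold.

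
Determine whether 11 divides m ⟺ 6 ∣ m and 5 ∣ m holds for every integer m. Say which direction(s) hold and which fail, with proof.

Both directions fail.

Forward direction. This fails: take m = 11. Certainly 11 ∣ 11, but 6 ∤ 11.

Converse. This fails: take m = 30. Both 6 ∣ 30 and 5 ∣ 30, yet 30 is not a multiple of 11 (since 30 = 2·11 + 8), so 11 ∤ 30.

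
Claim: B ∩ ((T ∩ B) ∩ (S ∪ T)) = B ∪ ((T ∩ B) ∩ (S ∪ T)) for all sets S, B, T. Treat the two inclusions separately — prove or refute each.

Forward inclusion. Let x ∈ B ∩ ((T ∩ B) ∩ (S ∪ T)). Then either x ∈ B ∩ T and x ∉ S; or x ∈ S ∩ B ∩ T. In each case x ∈ B ∪ ((T ∩ B) ∩ (S ∪ T)), so B ∩ ((T ∩ B) ∩ (S ∪ T)) ⊆ B ∪ ((T ∩ B) ∩ (S ∪ T)).

Reverse inclusion. This inclusion fails. Take S = ∅, B = {1}, T = ∅; then 1 ∈ B ∪ ((T ∩ B) ∩ (S ∪ T)) but 1 ∉ B ∩ ((T ∩ B) ∩ (S ∪ T)).

Only the forward inclusion holds.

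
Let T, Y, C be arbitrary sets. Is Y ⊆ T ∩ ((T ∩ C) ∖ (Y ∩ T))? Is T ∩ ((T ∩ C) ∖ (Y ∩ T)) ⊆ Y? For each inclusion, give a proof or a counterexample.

Neither inclusion holds.

(⟹) This inclusion fails. Take T = ∅, Y = {1}, C = ∅; then 1 ∈ Y but 1 ∉ T ∩ ((T ∩ C) ∖ (Y ∩ T)).

(⟸) This inclusion fails. Take T = {1}, Y = ∅, C = {1}; then 1 ∈ T ∩ ((T ∩ C) ∖ (Y ∩ T)) but 1 ∉ Y.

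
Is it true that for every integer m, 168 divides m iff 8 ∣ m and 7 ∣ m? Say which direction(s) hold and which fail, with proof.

Only the forward direction holds.

(⇒) If 168 ∣ m, write m = 168q. Since 168 = 21·8, m = 8·(21q), so 8 ∣ m; and since 168 = 24·7, m = 7·(24q), so 7 ∣ m.

(⇐) This fails: take m = 56. Both 8 ∣ 56 and 7 ∣ 56, yet 56 is not a multiple of 168 (since 56 = 0·168 + 56), so 168 ∤ 56.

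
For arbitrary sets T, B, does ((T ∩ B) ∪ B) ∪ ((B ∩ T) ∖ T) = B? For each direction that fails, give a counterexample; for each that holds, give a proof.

(⊆) Let x ∈ ((T ∩ B) ∪ B) ∪ ((B ∩ T) ∖ T). Then either x ∈ B and x ∉ T; or x ∈ T ∩ B. In each case x ∈ B, so ((T ∩ B) ∪ B) ∪ ((B ∩ T) ∖ T) ⊆ B.

(⊇) Let x ∈ B. Then either x ∈ B and x ∉ T; or x ∈ T ∩ B. In each case x ∈ ((T ∩ B) ∪ B) ∪ ((B ∩ T) ∖ T), so B ⊆ ((T ∩ B) ∪ B) ∪ ((B ∩ T) ∖ T).

Both inclusions hold; the sets are equal.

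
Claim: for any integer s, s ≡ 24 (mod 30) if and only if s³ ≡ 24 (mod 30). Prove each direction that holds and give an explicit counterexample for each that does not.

Equivalent; both directions hold.

(⇒) Suppose s ≡ 24 (mod 30). Write s = 30j + 24. Then (30j + 24)³ = 27000j³ + 64800j² + 51840j + 13824 = 30(900j³ + 2160j² + 1728j + 460) + 24, so s³ ≡ 24 (mod 30).

(⇐) Conversely, suppose s³ ≡ 24 (mod 30). The only residue r in {0, …, 29} with r³ ≡ 24 (mod 30) is r = 24, so s ≡ 24 (mod 30).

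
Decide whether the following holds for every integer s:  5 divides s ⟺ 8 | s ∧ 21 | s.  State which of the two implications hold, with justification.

(⇒) This fails: take s = 5. Certainly 5 ∣ 5, but 8 ∤ 5.

(⇐) This fails: take s = 168. Both 8 ∣ 168 and 21 ∣ 168, yet 168 is not a multiple of 5 (since 168 = 33·5 + 3), so 5 ∤ 168.

Neither direction holds.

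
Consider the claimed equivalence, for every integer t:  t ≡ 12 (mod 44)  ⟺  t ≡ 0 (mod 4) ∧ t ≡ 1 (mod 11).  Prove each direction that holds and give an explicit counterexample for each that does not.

Forward direction. Suppose t ≡ 12 (mod 44); write t = 44j + 12. Since 4 ∣ 44, reducing mod 4 gives t ≡ 12 ≡ 0 (mod 4); since 11 ∣ 44, reducing mod 11 gives t ≡ 12 ≡ 1 (mod 11).

Converse. If t ≡ 0 (mod 4) and t ≡ 1 (mod 11), then by the Chinese remainder theorem t ≡ 12 (mod 44). This is exactly t ≡ 12 (mod 44).

Both directions hold; the statement is true.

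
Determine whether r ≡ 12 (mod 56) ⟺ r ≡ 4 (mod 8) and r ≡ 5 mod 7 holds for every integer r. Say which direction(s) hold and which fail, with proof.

Both implications hold.

(⟸) If r ≡ 4 (mod 8) and r ≡ 5 (mod 7), then by the Chinese remainder theorem r ≡ 12 (mod 56). This is exactly r ≡ 12 (mod 56).

(⟹) Suppose r ≡ 12 (mod 56); write r = 56j + 12. Since 8 ∣ 56, reducing mod 8 gives r ≡ 12 ≡ 4 (mod 8); since 7 ∣ 56, reducing mod 7 gives r ≡ 12 ≡ 5 (mod 7).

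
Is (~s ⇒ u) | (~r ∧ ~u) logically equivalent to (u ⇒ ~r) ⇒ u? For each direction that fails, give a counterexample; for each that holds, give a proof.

(⇒) This fails. Under s = F, u = F, r = F, the left side is true but the right side is false.

(⇐) Assume the antecedent. If s is true, (~s ⇒ u) | (~r ∧ ~u) reduces to true regardless of the other variables. If s is false, the antecedent forces (s = F, u = T, r = F) or (s = F, u = T, r = T), and (~s ⇒ u) | (~r ∧ ~u) holds there. Either way (~s ⇒ u) | (~r ∧ ~u) holds.

Only the converse holds.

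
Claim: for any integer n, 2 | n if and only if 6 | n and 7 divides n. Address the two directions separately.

[⇒] This fails: take n = 2. Certainly 2 ∣ 2, but 6 ∤ 2.

[⇐] Suppose 6 ∣ n and 7 ∣ n. Any common multiple of 6 and 7 is a multiple of their lcm; here gcd(6, 7) = 1, so lcm(6, 7) = 6·7 = 42, so 42 ∣ n. Since 2 ∣ 42, it follows that 2 ∣ n.

(⇒) fails; (⇐) holds.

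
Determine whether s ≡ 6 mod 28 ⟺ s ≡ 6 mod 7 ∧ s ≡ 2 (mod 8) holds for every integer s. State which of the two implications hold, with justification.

Not equivalent: only (⇐) holds.

(⇒) This fails: s = 6 gives 6 ≡ 6 (mod 28) but 6 ≡ 6 (mod 8), so the conjunction on the right does not hold.

(⇐) Conversely, if s ≡ 6 (mod 7) and s ≡ 2 (mod 8), then by the Chinese remainder theorem s ≡ 34 (mod 56). Since 34 ≡ 6 (mod 28) and 28 ∣ 56, we get s ≡ 6 (mod 28).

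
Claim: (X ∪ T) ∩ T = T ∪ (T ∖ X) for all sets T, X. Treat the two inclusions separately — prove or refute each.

Both inclusions hold; the sets are equal.

(⊇) Let x ∈ T ∪ (T ∖ X). Then either x ∈ T and x ∉ X; or x ∈ T ∩ X. In each case x ∈ (X ∪ T) ∩ T, so T ∪ (T ∖ X) ⊆ (X ∪ T) ∩ T.

(⊆) Let x ∈ (X ∪ T) ∩ T. Then either x ∈ T and x ∉ X; or x ∈ T ∩ X. In each case x ∈ T ∪ (T ∖ X), so (X ∪ T) ∩ T ⊆ T ∪ (T ∖ X).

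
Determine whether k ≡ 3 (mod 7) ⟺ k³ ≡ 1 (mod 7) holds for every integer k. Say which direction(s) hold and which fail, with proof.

(⇒) fails and (⇐) fails.

(→) This fails: take k = 3. Then 3 ≡ 3 (mod 7), but 3³ = 27 ≡ 6 (mod 7), not 1.

(←) This fails: take k = 1. Then 1³ = 1 ≡ 1 (mod 7), yet 1 ≡ 1 (mod 7), not 3.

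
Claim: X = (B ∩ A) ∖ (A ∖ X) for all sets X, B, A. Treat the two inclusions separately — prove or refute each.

Forward inclusion. This inclusion fails. Take X = {1}, B = ∅, A = ∅; then 1 ∈ X but 1 ∉ (B ∩ A) ∖ (A ∖ X).

Reverse inclusion. Let x ∈ (B ∩ A) ∖ (A ∖ X). Then x ∈ X ∩ B ∩ A, from which x ∈ X.

(⊆) fails; (⊇) holds.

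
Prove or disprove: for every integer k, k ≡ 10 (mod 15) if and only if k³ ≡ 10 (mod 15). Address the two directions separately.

Both implications hold.

(⇒) Suppose k ≡ 10 (mod 15). Write k = 15j + 10. Then (15j + 10)³ = 3375j³ + 6750j² + 4500j + 1000 = 15(225j³ + 450j² + 300j + 66) + 10, so k³ ≡ 10 (mod 15).

(⇐) Conversely, suppose k³ ≡ 10 (mod 15). The only residue r in {0, …, 14} with r³ ≡ 10 (mod 15) is r = 10, so k ≡ 10 (mod 15).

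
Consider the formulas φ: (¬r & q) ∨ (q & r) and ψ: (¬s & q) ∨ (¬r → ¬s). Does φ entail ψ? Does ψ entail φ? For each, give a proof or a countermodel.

Both directions fail.

(→) This fails. Under r = F, s = T, q = T, the left side is true but the right side is false.

(←) This fails. Under r = F, s = F, q = F, the left side is false but the right side is true.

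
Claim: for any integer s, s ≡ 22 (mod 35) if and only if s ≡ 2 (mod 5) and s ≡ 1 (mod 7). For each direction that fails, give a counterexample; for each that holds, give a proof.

Forward direction. Suppose s ≡ 22 (mod 35); write s = 35j + 22. Since 5 ∣ 35, reducing mod 5 gives s ≡ 22 ≡ 2 (mod 5); since 7 ∣ 35, reducing mod 7 gives s ≡ 22 ≡ 1 (mod 7).

Converse. If s ≡ 2 (mod 5) and s ≡ 1 (mod 7), then by the Chinese remainder theorem s ≡ 22 (mod 35). This is exactly s ≡ 22 (mod 35).

Both directions hold.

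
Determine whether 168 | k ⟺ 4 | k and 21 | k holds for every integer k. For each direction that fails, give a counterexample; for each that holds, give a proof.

(→) If 168 ∣ k, write k = 168q. Since 168 = 42·4, k = 4·(42q), so 4 ∣ k; and since 168 = 8·21, k = 21·(8q), so 21 ∣ k.

(←) This fails: take k = 84. Both 4 ∣ 84 and 21 ∣ 84, yet 84 is not a multiple of 168 (since 84 = 0·168 + 84), so 168 ∤ 84.

Only the forward direction holds.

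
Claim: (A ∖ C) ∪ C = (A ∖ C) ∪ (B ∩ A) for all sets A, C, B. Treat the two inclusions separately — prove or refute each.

(⊆) This inclusion fails. Take A = ∅, C = {1}, B = ∅; then 1 ∈ (A ∖ C) ∪ C but 1 ∉ (A ∖ C) ∪ (B ∩ A).

(⊇) Let x ∈ (A ∖ C) ∪ (B ∩ A). Then either x ∈ A and x ∉ C, B; or x ∈ A ∩ B and x ∉ C; or x ∈ A ∩ C ∩ B. In each case x ∈ (A ∖ C) ∪ C, so (A ∖ C) ∪ (B ∩ A) ⊆ (A ∖ C) ∪ C.

Only the reverse inclusion holds.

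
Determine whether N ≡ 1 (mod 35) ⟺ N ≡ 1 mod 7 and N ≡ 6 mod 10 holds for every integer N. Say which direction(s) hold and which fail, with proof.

(→) This fails: N = 1 gives 1 ≡ 1 (mod 35) but 1 ≡ 1 (mod 10), so the conjunction on the right does not hold.

(←) Conversely, if N ≡ 1 (mod 7) and N ≡ 6 (mod 10), then by the Chinese remainder theorem N ≡ 36 (mod 70). Since 36 ≡ 1 (mod 35) and 35 ∣ 70, we get N ≡ 1 (mod 35).

The forward direction fails; the converse holds.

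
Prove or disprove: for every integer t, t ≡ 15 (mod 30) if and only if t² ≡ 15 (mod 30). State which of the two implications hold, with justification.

Forward direction. Suppose t ≡ 15 (mod 30). Write t = 30j + 15. Then (30j + 15)² = 900j² + 900j + 225 = 30(30j² + 30j + 7) + 15, so t² ≡ 15 (mod 30).

Converse. Suppose t² ≡ 15 (mod 30). The only residue r in {0, …, 29} with r² ≡ 15 (mod 30) is r = 15, so t ≡ 15 (mod 30).

The biconditional holds.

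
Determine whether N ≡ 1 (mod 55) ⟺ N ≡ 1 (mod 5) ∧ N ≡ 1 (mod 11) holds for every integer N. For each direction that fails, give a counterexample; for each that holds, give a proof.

(⟹) Suppose N ≡ 1 (mod 55); write N = 55j + 1. Since 5 ∣ 55, reducing mod 5 gives N ≡ 1 (mod 5); since 11 ∣ 55, reducing mod 11 gives N ≡ 1 (mod 11).

(⟸) Conversely, if N ≡ 1 (mod 5) and N ≡ 1 (mod 11), then by the Chinese remainder theorem N ≡ 1 (mod 55). This is exactly N ≡ 1 (mod 55).

Equivalent; both directions hold.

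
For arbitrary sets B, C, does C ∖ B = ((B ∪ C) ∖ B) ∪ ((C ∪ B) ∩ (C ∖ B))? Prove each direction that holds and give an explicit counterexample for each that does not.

Forward inclusion. Let x ∈ C ∖ B. Then x ∈ C and x ∉ B, from which x ∈ ((B ∪ C) ∖ B) ∪ ((C ∪ B) ∩ (C ∖ B)).

Reverse inclusion. Let x ∈ ((B ∪ C) ∖ B) ∪ ((C ∪ B) ∩ (C ∖ B)). Then x ∈ C and x ∉ B, from which x ∈ C ∖ B.

Both inclusions hold; the sets are equal.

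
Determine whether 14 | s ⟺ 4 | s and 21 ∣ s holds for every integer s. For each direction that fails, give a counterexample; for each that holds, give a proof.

(⇐) Suppose 4 ∣ s and 21 ∣ s. Any common multiple of 4 and 21 is a multiple of their lcm; here gcd(4, 21) = 1, so lcm(4, 21) = 4·21 = 84, so 84 ∣ s. Since 14 ∣ 84, it follows that 14 ∣ s.

(⇒) This fails: take s = 14. Certainly 14 ∣ 14, but 4 ∤ 14.

Only the reverse direction holds.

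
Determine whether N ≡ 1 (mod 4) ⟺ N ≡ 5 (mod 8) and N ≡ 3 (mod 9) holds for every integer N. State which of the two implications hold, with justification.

(⇒) fails; (⇐) holds.

[⇐] If N ≡ 5 (mod 8) and N ≡ 3 (mod 9), then by the Chinese remainder theorem N ≡ 21 (mod 72). Since 21 ≡ 1 (mod 4) and 4 ∣ 72, we get N ≡ 1 (mod 4).

[⇒] This fails: N = 1 gives 1 ≡ 1 (mod 4) but 1 ≡ 1 (mod 8), so the conjunction on the right does not hold.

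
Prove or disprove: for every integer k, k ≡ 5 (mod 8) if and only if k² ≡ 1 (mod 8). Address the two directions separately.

[⇒] Suppose k ≡ 5 (mod 8). Write k = 8j + 5. Then (8j + 5)² = 64j² + 80j + 25 = 8(8j² + 10j + 3) + 1, so k² ≡ 1 (mod 8).

[⇐] This fails: take k = 1. Then 1² = 1 ≡ 1 (mod 8), yet 1 ≡ 1 (mod 8), not 5.

Only the forward direction holds.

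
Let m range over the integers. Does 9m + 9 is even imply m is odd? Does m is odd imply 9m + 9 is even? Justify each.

Both directions hold.

(⇒) Suppose 9m + 9 is even. Since 9 is odd, 9m and m have the same parity, so 9m + 9 ≡ m + 9 (mod 2). As 9 is odd, 9m + 9 is even exactly when m is odd. Thus m is odd.

(⇐) Conversely, suppose m is odd; write m = 2j + 1. Then 9m + 9 = 9·(2j + 1) + 9 = 2·9j + 18, which is even.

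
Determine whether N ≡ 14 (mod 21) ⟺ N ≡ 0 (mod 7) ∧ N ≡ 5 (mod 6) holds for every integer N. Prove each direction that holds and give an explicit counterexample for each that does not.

The forward direction fails; the converse holds.

Forward direction. This fails: N = 14 gives 14 ≡ 14 (mod 21) but 14 ≡ 2 (mod 6), so the conjunction on the right does not hold.

Converse. If N ≡ 0 (mod 7) and N ≡ 5 (mod 6), then by the Chinese remainder theorem N ≡ 35 (mod 42). Since 35 ≡ 14 (mod 21) and 21 ∣ 42, we get N ≡ 14 (mod 21).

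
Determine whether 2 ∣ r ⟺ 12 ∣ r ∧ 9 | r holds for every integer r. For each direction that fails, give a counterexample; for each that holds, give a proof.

Not equivalent: only (⇐) holds.

(⇒) This fails: take r = 2. Certainly 2 ∣ 2, but 12 ∤ 2.

(⇐) Suppose 12 ∣ r and 9 ∣ r. Any common multiple of 12 and 9 is a multiple of their lcm; here lcm(12, 9) = 12·9/gcd(12, 9) = 108/3 = 36, so 36 ∣ r. Since 2 ∣ 36, it follows that 2 ∣ r.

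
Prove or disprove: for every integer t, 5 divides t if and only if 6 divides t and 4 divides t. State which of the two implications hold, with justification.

Both directions fail.

[⇒] This fails: take t = 5. Certainly 5 ∣ 5, but 6 ∤ 5.

[⇐] This fails: take t = 12. Both 6 ∣ 12 and 4 ∣ 12, yet 12 is not a multiple of 5 (since 12 = 2·5 + 2), so 5 ∤ 12.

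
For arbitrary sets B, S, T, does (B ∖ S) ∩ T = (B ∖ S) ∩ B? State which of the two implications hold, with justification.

Forward inclusion. Let x ∈ (B ∖ S) ∩ T. Then x ∈ B ∩ T and x ∉ S, from which x ∈ (B ∖ S) ∩ B.

Reverse inclusion. This inclusion fails. Take B = {1}, S = ∅, T = ∅; then 1 ∈ (B ∖ S) ∩ B but 1 ∉ (B ∖ S) ∩ T.

(⊆) holds; (⊇) fails.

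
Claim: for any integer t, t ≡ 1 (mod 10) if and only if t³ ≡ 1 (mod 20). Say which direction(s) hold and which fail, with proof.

Not equivalent: only (⇐) holds.

(⇐) The residues r modulo 20 with r³ ≡ 1 (mod 20) are exactly {1}, and each is ≡ 1 (mod 10).

(⇒) This fails: take t = 11. Then 11 ≡ 1 (mod 10), but 11³ = 1331 ≡ 11 (mod 20), not 1.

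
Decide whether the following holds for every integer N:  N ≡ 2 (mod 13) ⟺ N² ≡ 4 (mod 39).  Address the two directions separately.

Both directions fail.

(→) This fails: take N = 15. Then 15 ≡ 2 (mod 13), but 15² = 225 ≡ 30 (mod 39), not 4.

(←) This fails: take N = 11. Then 11² = 121 ≡ 4 (mod 39), yet 11 ≡ 11 (mod 13), not 2.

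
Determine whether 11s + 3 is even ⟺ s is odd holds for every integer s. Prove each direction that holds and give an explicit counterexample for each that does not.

(⇒) Suppose 11s + 3 is even. Since 11 is odd, 11s and s have the same parity, so 11s + 3 ≡ s + 3 (mod 2). As 3 is odd, 11s + 3 is even exactly when s is odd. Thus s is odd.

(⇐) Conversely, suppose s is odd; write s = 2j + 1. Then 11s + 3 = 11·(2j + 1) + 3 = 2·11j + 14, which is even.

The biconditional holds.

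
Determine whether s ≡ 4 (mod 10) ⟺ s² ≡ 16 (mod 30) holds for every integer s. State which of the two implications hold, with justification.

Both directions fail.

(⟹) This fails: take s = 24. Then 24 ≡ 4 (mod 10), but 24² = 576 ≡ 6 (mod 30), not 16.

(⟸) This fails: take s = 16. Then 16² = 256 ≡ 16 (mod 30), yet 16 ≡ 6 (mod 10), not 4.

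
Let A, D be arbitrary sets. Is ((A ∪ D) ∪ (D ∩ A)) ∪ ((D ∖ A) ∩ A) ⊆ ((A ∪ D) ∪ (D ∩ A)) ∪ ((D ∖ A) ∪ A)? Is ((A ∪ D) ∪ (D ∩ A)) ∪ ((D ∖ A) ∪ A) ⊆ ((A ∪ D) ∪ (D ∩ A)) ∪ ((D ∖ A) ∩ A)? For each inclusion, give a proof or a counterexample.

The two sets are equal.

(⊆) Let x ∈ ((A ∪ D) ∪ (D ∩ A)) ∪ ((D ∖ A) ∩ A). Then either x ∈ A and x ∉ D; or x ∈ D and x ∉ A; or x ∈ A ∩ D. In each case x ∈ ((A ∪ D) ∪ (D ∩ A)) ∪ ((D ∖ A) ∪ A), so ((A ∪ D) ∪ (D ∩ A)) ∪ ((D ∖ A) ∩ A) ⊆ ((A ∪ D) ∪ (D ∩ A)) ∪ ((D ∖ A) ∪ A).

(⊇) Let x ∈ ((A ∪ D) ∪ (D ∩ A)) ∪ ((D ∖ A) ∪ A). Then either x ∈ A and x ∉ D; or x ∈ D and x ∉ A; or x ∈ A ∩ D. In each case x ∈ ((A ∪ D) ∪ (D ∩ A)) ∪ ((D ∖ A) ∩ A), so ((A ∪ D) ∪ (D ∩ A)) ∪ ((D ∖ A) ∪ A) ⊆ ((A ∪ D) ∪ (D ∩ A)) ∪ ((D ∖ A) ∩ A).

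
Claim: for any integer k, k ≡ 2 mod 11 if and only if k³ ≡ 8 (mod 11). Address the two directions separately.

The biconditional holds.

[⇒] Suppose k ≡ 2 mod 11. Write k = 11j + 2. Then (11j + 2)³ = 1331j³ + 726j² + 132j + 8 = 11(121j³ + 66j² + 12j) + 8, so k³ ≡ 8 (mod 11).

[⇐] Conversely, suppose k³ ≡ 8 (mod 11). The only residue r in {0, …, 10} with r³ ≡ 8 (mod 11) is r = 2, so k ≡ 2 (mod 11).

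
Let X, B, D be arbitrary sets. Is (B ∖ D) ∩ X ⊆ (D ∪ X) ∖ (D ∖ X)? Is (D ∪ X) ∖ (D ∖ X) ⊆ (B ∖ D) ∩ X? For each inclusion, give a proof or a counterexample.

Reverse inclusion. This inclusion fails. Take X = {1}, B = ∅, D = ∅; then 1 ∈ (D ∪ X) ∖ (D ∖ X) but 1 ∉ (B ∖ D) ∩ X.

Forward inclusion. Let x ∈ (B ∖ D) ∩ X. Then x ∈ X ∩ B and x ∉ D, from which x ∈ (D ∪ X) ∖ (D ∖ X).

Only the forward inclusion holds.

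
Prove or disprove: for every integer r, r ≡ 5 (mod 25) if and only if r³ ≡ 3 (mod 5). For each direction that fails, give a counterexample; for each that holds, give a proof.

Neither direction holds.

Forward direction. This fails: take r = 5. Then 5 ≡ 5 (mod 25), but 5³ = 125 ≡ 0 (mod 5), not 3.

Converse. This fails: take r = 2. Then 2³ = 8 ≡ 3 (mod 5), yet 2 ≡ 2 (mod 25), not 5.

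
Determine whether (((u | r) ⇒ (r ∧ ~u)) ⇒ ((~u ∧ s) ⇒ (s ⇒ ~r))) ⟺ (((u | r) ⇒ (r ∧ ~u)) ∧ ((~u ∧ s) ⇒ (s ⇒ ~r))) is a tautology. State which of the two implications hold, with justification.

Converse. Assume the antecedent. If s is true, the antecedent forces (s = T, u = F, r = F), and the consequent holds there. If s is false, the consequent reduces to true regardless of the other variables. Either way the consequent holds.

Forward direction. This fails. Under s = F, u = T, r = F, the left side is true but the right side is false.

(⇒) fails; (⇐) holds.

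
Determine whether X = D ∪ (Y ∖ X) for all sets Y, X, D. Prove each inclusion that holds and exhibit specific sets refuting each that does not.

(⟹) This inclusion fails. Take Y = ∅, X = {1}, D = ∅; then 1 ∈ X but 1 ∉ D ∪ (Y ∖ X).

(⟸) This inclusion fails. Take Y = {1}, X = ∅, D = ∅; then 1 ∈ D ∪ (Y ∖ X) but 1 ∉ X.

(⊆) fails and (⊇) fails.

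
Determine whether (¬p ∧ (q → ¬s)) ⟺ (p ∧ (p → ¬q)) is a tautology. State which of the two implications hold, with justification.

Neither implication holds.

Forward direction. This fails. Under q = F, s = F, p = F, the left side is true but the right side is false.

Converse. This fails. Under q = F, s = F, p = T, the left side is false but the right side is true.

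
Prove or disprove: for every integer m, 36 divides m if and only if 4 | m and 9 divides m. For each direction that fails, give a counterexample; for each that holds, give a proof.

Both directions hold; the statement is true.

[⇐] Suppose 4 ∣ m and 9 ∣ m. Any common multiple of 4 and 9 is a multiple of their lcm; here gcd(4, 9) = 1, so lcm(4, 9) = 4·9 = 36, so 36 ∣ m.

[⇒] If 36 ∣ m, write m = 36q. Since 36 = 9·4, m = 4·(9q), so 4 ∣ m; and since 36 = 4·9, m = 9·(4q), so 9 ∣ m.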